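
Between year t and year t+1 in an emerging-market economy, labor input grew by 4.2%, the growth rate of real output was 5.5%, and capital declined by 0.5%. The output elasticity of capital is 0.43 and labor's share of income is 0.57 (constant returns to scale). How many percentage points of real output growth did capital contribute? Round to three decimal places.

-0.215

Contribution = share × growth = 0.43 × (-0.5) = -0.215 pp.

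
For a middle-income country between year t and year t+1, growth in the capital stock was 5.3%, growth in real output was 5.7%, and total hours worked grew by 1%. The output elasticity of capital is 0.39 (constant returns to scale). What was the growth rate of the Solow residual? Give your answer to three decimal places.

The Solow residual grew 3.023%.

Labor's share = 1 − 0.39 = 0.61.
The capital stock: 0.39 × 5.3 = 2.067 pp.
Total hours worked: 0.61 × 1 = 0.61 pp.
TFP growth = 5.7 − 2.677 = 3.023%.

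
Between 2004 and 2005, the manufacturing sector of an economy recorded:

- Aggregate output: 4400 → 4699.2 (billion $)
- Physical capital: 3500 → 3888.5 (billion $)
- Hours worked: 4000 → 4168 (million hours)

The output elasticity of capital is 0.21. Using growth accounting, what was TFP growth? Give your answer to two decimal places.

Aggregate output growth = (4699.2 − 4400) / 4400 = 6.8%.
Physical capital growth = (3888.5 − 3500) / 3500 = 11.1%.
Hours worked growth = (4168 − 4000) / 4000 = 4.2%.
Labor's share = 1 − 0.21 = 0.79.
Physical capital: 0.21 × 11.1 = 2.331 pp.
Hours worked: 0.79 × 4.2 = 3.318 pp.
TFP growth = 6.8 − 5.649 = 1.151%.

TFP grew 1.15%.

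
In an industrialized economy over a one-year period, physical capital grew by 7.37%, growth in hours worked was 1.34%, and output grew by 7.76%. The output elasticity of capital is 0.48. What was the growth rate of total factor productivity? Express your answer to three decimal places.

Labor's share = 1 − 0.48 = 0.52.
Physical capital: 0.48 × 7.37 = 3.5376 pp.
Hours worked: 0.52 × 1.34 = 0.6968 pp.
TFP growth = 7.76 − 4.2344 = 3.5256%.

Total factor productivity grew 3.526%.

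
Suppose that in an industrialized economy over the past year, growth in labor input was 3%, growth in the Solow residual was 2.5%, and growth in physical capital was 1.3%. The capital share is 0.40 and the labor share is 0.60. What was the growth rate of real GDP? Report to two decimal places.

4.82%

Labor's share = 1 − 0.4 = 0.6.
Physical capital: 0.4 × 1.3 = 0.52 pp.
Labor input: 0.6 × 3 = 1.8 pp.
Output growth = 2.5 + 2.32 = 4.82%.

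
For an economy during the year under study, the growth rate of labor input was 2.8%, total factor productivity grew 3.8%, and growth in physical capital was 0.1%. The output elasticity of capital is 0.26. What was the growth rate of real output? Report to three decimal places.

5.898%

Labor's share = 1 − 0.26 = 0.74.
Physical capital: 0.26 × 0.1 = 0.026 pp.
Labor input: 0.74 × 2.8 = 2.072 pp.
Output growth = 3.8 + 2.098 = 5.898%.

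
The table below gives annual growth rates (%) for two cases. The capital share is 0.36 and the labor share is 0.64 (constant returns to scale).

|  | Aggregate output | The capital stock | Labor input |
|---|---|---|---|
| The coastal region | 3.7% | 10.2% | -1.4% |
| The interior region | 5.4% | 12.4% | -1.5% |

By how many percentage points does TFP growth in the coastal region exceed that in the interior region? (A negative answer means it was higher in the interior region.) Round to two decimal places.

-0.97 percentage points

Labor's share = 1 − 0.36 = 0.64.
The coastal region: TFP = 3.7 − 3.672 + 0.896 = 0.924%.
The interior region: TFP = 5.4 − 4.464 + 0.96 = 1.896%.
Difference = 0.924 − (1.896) = -0.972 pp.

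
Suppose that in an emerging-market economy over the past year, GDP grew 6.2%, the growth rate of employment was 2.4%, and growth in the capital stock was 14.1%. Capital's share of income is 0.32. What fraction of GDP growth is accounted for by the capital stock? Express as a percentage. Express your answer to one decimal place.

The capital stock contributed 0.32 × 14.1 = 4.512 pp.
Share of growth = 4.512 / 6.2 × 100 = 72.774%.

The capital stock accounted for 72.8% of growth.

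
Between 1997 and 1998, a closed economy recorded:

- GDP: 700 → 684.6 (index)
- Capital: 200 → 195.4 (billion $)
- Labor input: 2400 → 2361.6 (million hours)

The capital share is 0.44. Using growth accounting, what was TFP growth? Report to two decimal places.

GDP growth = (684.6 − 700) / 700 = -2.2%.
Capital growth = (195.4 − 200) / 200 = -2.3%.
Labor input growth = (2361.6 − 2400) / 2400 = -1.6%.
Labor's share = 1 − 0.44 = 0.56.
Capital: 0.44 × (-2.3) = -1.012 pp.
Labor input: 0.56 × (-1.6) = -0.896 pp.
TFP growth = -2.2 + 1.908 = -0.292%.

-0.29%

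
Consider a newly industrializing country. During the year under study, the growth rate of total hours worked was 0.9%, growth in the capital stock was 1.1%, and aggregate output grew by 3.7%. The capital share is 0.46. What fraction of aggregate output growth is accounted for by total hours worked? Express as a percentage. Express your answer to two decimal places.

Labor's share = 1 − 0.46 = 0.54.
Total hours worked contributed 0.54 × 0.9 = 0.486 pp.
Share of growth = 0.486 / 3.7 × 100 = 13.1351%.

Total hours worked accounted for 13.14% of growth.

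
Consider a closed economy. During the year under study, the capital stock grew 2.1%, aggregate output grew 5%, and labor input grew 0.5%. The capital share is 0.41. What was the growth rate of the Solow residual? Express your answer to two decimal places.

3.84%

Labor's share = 1 − 0.41 = 0.59.
The capital stock: 0.41 × 2.1 = 0.861 pp.
Labor input: 0.59 × 0.5 = 0.295 pp.
TFP growth = 5 − 1.156 = 3.844%.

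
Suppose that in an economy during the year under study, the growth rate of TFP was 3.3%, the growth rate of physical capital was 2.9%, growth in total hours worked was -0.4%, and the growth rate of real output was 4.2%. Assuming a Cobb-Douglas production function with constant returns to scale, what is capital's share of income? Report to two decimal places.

α = 0.39

gY = gA + α·gK + (1−α)·gL, so gY − gA − gL = α(gK − gL).
4.2 − 3.3 + 0.4 = α × (2.9 − (-0.4)).
1.3 = 3.3 α, so α = 0.3939.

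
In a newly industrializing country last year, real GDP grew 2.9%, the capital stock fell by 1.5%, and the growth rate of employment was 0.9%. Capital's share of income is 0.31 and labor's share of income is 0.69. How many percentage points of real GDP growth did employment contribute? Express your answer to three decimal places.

Labor's share = 1 − 0.31 = 0.69.
Contribution = share × growth = 0.69 × 0.9 = 0.621 pp.

0.621 percentage points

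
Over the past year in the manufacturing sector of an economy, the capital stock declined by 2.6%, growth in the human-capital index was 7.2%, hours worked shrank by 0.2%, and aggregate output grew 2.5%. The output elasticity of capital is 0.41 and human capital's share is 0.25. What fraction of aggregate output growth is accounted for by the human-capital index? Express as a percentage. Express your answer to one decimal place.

72.0%

The human-capital index contributed 0.25 × 7.2 = 1.8 pp.
Share of growth = 1.8 / 2.5 × 100 = 72%.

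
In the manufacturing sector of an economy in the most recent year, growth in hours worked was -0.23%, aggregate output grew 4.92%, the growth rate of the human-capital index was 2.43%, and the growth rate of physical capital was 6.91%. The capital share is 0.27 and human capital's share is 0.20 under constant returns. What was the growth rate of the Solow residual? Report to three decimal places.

Labor's share = 1 − 0.27 − 0.2 = 0.53.
Physical capital: 0.27 × 6.91 = 1.8657 pp.
The human-capital index: 0.2 × 2.43 = 0.486 pp.
Hours worked: 0.53 × (-0.23) = -0.1219 pp.
TFP growth = 4.92 − 2.2298 = 2.6902%.

2.690%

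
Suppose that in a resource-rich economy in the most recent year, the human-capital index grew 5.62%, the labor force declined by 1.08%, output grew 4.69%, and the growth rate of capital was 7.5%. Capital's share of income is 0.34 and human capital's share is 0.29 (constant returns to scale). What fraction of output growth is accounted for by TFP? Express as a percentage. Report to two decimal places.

Labor's share = 1 − 0.34 − 0.29 = 0.37.
Capital: 0.34 × 7.5 = 2.55 pp.
The human-capital index: 0.29 × 5.62 = 1.6298 pp.
The labor force: 0.37 × (-1.08) = -0.3996 pp.
TFP growth = 4.69 − 3.7802 = 0.9098%.
TFP share of growth = 0.9098 / 4.69 × 100 = 19.3987%.

19.40%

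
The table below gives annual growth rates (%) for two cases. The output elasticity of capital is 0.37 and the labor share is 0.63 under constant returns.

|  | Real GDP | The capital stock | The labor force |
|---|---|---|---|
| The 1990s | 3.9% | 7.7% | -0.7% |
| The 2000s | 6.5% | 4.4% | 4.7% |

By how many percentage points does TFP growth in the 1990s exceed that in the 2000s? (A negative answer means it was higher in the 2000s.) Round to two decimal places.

-0.42 percentage points

Labor's share = 1 − 0.37 = 0.63.
The 1990s: TFP = 3.9 − 2.849 + 0.441 = 1.492%.
The 2000s: TFP = 6.5 − 1.628 − 2.961 = 1.911%.
Difference = 1.492 − (1.911) = -0.419 pp.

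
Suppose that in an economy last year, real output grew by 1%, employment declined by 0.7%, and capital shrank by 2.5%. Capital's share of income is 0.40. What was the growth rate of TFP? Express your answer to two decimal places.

TFP grew 2.42%.

Labor's share = 1 − 0.4 = 0.6.
Capital: 0.4 × (-2.5) = -1 pp.
Employment: 0.6 × (-0.7) = -0.42 pp.
TFP growth = 1 + 1.42 = 2.42%.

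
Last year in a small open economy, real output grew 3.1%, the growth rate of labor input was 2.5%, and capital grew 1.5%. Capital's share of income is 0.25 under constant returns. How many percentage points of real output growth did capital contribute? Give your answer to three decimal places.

0.375 pp

Contribution = share × growth = 0.25 × 1.5 = 0.375 pp.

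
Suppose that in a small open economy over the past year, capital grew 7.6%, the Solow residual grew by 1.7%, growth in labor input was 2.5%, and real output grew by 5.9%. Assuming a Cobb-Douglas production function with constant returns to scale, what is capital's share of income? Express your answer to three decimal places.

gY = gA + α·gK + (1−α)·gL, so gY − gA − gL = α(gK − gL).
5.9 − 1.7 − 2.5 = α × (7.6 − 2.5).
1.7 = 5.1 α, so α = 0.33333.

α = 0.333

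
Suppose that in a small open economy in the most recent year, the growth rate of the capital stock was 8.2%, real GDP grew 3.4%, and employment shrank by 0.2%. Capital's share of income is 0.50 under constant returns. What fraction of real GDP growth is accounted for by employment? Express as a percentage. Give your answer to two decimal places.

-2.94%

Labor's share = 1 − 0.5 = 0.5.
Employment contributed 0.5 × (-0.2) = -0.1 pp.
Share of growth = -0.1 / 3.4 × 100 = -2.9412%.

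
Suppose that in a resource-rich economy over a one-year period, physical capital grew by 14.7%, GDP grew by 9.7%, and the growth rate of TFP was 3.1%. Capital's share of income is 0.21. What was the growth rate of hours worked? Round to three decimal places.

Hours worked growth was 4.447%.

Labor's share = 1 − 0.21 = 0.79.
gY = gA + 0.21×14.7 + 0.79×g.
0.79×g = 9.7 − 3.1 − 3.087 = 3.513.
g = 3.513 / 0.79 = 4.44684%.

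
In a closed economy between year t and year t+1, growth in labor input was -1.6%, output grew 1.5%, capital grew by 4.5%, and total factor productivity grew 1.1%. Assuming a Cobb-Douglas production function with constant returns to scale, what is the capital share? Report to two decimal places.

gY = gA + α·gK + (1−α)·gL, so gY − gA − gL = α(gK − gL).
1.5 − 1.1 + 1.6 = α × (4.5 − (-1.6)).
2 = 6.1 α, so α = 0.3279.

0.33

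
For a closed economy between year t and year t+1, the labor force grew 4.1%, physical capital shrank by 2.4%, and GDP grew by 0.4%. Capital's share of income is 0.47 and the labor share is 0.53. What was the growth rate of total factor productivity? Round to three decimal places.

-0.645%

Labor's share = 1 − 0.47 = 0.53.
Physical capital: 0.47 × (-2.4) = -1.128 pp.
The labor force: 0.53 × 4.1 = 2.173 pp.
TFP growth = 0.4 − 1.045 = -0.645%.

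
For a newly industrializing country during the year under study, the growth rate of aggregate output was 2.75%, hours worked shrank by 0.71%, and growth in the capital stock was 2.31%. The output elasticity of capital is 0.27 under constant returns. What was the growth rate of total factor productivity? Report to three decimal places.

2.645%

Labor's share = 1 − 0.27 = 0.73.
The capital stock: 0.27 × 2.31 = 0.6237 pp.
Hours worked: 0.73 × (-0.71) = -0.5183 pp.
TFP growth = 2.75 − 0.1054 = 2.6446%.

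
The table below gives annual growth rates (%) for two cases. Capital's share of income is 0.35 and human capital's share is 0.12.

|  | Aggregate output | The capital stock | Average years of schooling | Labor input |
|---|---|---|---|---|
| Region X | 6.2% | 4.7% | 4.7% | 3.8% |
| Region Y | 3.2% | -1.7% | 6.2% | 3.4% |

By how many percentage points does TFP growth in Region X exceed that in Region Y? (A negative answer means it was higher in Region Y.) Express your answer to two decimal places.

Labor's share = 1 − 0.35 − 0.12 = 0.53.
Region X: TFP = 6.2 − 1.645 − 0.564 − 2.014 = 1.977%.
Region Y: TFP = 3.2 + 0.595 − 0.744 − 1.802 = 1.249%.
Difference = 1.977 − (1.249) = 0.728 pp.

0.73 percentage points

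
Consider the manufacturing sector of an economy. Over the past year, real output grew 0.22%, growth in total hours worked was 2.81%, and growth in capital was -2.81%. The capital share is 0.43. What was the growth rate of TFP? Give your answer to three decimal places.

Labor's share = 1 − 0.43 = 0.57.
Capital: 0.43 × (-2.81) = -1.2083 pp.
Total hours worked: 0.57 × 2.81 = 1.6017 pp.
TFP growth = 0.22 − 0.3934 = -0.1734%.

-0.173%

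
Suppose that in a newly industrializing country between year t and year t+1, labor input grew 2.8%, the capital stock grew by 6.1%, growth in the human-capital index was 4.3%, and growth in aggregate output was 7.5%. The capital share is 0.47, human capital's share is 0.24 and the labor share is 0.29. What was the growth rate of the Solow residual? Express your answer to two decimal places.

Labor's share = 1 − 0.47 − 0.24 = 0.29.
The capital stock: 0.47 × 6.1 = 2.867 pp.
The human-capital index: 0.24 × 4.3 = 1.032 pp.
Labor input: 0.29 × 2.8 = 0.812 pp.
TFP growth = 7.5 − 4.711 = 2.789%.

2.79%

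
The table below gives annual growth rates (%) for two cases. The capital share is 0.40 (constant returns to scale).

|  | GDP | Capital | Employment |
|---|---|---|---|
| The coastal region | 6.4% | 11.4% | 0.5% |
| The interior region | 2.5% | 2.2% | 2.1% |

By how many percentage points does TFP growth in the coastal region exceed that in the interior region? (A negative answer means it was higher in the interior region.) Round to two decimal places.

Labor's share = 1 − 0.4 = 0.6.
The coastal region: TFP = 6.4 − 4.56 − 0.3 = 1.54%.
The interior region: TFP = 2.5 − 0.88 − 1.26 = 0.36%.
Difference = 1.54 − (0.36) = 1.18 pp.

1.18 percentage points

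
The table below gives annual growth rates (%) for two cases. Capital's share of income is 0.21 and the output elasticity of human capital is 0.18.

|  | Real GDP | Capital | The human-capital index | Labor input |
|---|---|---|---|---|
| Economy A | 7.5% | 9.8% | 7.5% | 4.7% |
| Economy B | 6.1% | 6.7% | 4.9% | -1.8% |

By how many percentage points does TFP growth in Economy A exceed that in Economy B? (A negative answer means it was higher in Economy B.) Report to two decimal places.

Labor's share = 1 − 0.21 − 0.18 = 0.61.
Economy A: TFP = 7.5 − 2.058 − 1.35 − 2.867 = 1.225%.
Economy B: TFP = 6.1 − 1.407 − 0.882 + 1.098 = 4.909%.
Difference = 1.225 − (4.909) = -3.684 pp.

-3.68 percentage points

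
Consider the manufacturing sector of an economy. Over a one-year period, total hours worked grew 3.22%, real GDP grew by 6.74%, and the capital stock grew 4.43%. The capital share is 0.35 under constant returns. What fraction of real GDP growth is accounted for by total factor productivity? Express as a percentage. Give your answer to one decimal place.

Labor's share = 1 − 0.35 = 0.65.
The capital stock: 0.35 × 4.43 = 1.5505 pp.
Total hours worked: 0.65 × 3.22 = 2.093 pp.
TFP growth = 6.74 − 3.6435 = 3.0965%.
TFP share of growth = 3.0965 / 6.74 × 100 = 45.942%.

Total factor productivity accounted for 45.9% of growth.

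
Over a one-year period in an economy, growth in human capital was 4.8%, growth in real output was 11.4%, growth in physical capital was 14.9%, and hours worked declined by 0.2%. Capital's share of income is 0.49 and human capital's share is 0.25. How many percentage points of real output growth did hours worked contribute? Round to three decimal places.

Labor's share = 1 − 0.49 − 0.25 = 0.26.
Contribution = share × growth = 0.26 × (-0.2) = -0.052 pp.

-0.052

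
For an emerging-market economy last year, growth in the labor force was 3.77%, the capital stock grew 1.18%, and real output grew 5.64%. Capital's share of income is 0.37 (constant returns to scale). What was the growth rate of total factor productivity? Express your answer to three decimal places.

Labor's share = 1 − 0.37 = 0.63.
The capital stock: 0.37 × 1.18 = 0.4366 pp.
The labor force: 0.63 × 3.77 = 2.3751 pp.
TFP growth = 5.64 − 2.8117 = 2.8283%.

Total factor productivity growth was 2.828%.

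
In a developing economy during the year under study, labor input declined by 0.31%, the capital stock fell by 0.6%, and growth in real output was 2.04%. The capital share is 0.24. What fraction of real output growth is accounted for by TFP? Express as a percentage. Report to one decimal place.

118.6%

Labor's share = 1 − 0.24 = 0.76.
The capital stock: 0.24 × (-0.6) = -0.144 pp.
Labor input: 0.76 × (-0.31) = -0.2356 pp.
TFP growth = 2.04 + 0.3796 = 2.4196%.
TFP share of growth = 2.4196 / 2.04 × 100 = 118.608%.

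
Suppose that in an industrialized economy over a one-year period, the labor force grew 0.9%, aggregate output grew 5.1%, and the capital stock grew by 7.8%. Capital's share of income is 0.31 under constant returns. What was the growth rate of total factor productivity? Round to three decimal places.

2.061%

Labor's share = 1 − 0.31 = 0.69.
The capital stock: 0.31 × 7.8 = 2.418 pp.
The labor force: 0.69 × 0.9 = 0.621 pp.
TFP growth = 5.1 − 3.039 = 2.061%.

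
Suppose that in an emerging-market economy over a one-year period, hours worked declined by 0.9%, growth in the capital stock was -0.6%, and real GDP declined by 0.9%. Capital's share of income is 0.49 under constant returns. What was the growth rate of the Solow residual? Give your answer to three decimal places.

-0.147%

Labor's share = 1 − 0.49 = 0.51.
The capital stock: 0.49 × (-0.6) = -0.294 pp.
Hours worked: 0.51 × (-0.9) = -0.459 pp.
TFP growth = -0.9 + 0.753 = -0.147%.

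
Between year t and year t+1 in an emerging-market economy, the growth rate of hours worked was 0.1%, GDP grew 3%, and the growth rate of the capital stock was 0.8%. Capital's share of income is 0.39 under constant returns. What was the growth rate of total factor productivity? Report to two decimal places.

2.63%

Labor's share = 1 − 0.39 = 0.61.
The capital stock: 0.39 × 0.8 = 0.312 pp.
Hours worked: 0.61 × 0.1 = 0.061 pp.
TFP growth = 3 − 0.373 = 2.627%.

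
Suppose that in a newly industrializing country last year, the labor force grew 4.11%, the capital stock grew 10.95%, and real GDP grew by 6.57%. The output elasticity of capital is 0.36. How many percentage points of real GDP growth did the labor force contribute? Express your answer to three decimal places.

Labor's share = 1 − 0.36 = 0.64.
Contribution = share × growth = 0.64 × 4.11 = 2.6304 pp.

2.630 percentage points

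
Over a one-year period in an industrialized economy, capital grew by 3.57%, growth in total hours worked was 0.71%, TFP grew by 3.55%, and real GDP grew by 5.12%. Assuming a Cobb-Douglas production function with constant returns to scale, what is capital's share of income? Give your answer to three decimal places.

gY = gA + α·gK + (1−α)·gL, so gY − gA − gL = α(gK − gL).
5.12 − 3.55 − 0.71 = α × (3.57 − 0.71).
0.86 = 2.86 α, so α = 0.3007.

0.301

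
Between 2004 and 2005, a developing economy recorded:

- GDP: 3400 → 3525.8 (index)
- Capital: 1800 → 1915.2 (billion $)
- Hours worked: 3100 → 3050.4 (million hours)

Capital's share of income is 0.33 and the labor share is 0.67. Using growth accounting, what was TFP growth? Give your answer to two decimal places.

2.66%

GDP growth = (3525.8 − 3400) / 3400 = 3.7%.
Capital growth = (1915.2 − 1800) / 1800 = 6.4%.
Hours worked growth = (3050.4 − 3100) / 3100 = -1.6%.
Labor's share = 1 − 0.33 = 0.67.
Capital: 0.33 × 6.4 = 2.112 pp.
Hours worked: 0.67 × (-1.6) = -1.072 pp.
TFP growth = 3.7 − 1.04 = 2.66%.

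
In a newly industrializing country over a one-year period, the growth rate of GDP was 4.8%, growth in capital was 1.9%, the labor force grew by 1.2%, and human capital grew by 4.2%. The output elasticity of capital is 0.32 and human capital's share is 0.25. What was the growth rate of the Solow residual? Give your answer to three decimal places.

Labor's share = 1 − 0.32 − 0.25 = 0.43.
Capital: 0.32 × 1.9 = 0.608 pp.
Human capital: 0.25 × 4.2 = 1.05 pp.
The labor force: 0.43 × 1.2 = 0.516 pp.
TFP growth = 4.8 − 2.174 = 2.626%.

2.626%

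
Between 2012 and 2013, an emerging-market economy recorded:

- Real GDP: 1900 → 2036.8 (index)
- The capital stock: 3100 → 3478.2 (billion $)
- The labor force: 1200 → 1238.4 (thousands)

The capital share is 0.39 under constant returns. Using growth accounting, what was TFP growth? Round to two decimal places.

Real GDP growth = (2036.8 − 1900) / 1900 = 7.2%.
The capital stock growth = (3478.2 − 3100) / 3100 = 12.2%.
The labor force growth = (1238.4 − 1200) / 1200 = 3.2%.
Labor's share = 1 − 0.39 = 0.61.
The capital stock: 0.39 × 12.2 = 4.758 pp.
The labor force: 0.61 × 3.2 = 1.952 pp.
TFP growth = 7.2 − 6.71 = 0.49%.

0.49%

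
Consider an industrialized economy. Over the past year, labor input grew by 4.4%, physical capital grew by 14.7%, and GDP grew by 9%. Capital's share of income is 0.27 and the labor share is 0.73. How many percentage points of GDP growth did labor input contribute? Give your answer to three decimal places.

3.212 pp

Labor's share = 1 − 0.27 = 0.73.
Contribution = share × growth = 0.73 × 4.4 = 3.212 pp.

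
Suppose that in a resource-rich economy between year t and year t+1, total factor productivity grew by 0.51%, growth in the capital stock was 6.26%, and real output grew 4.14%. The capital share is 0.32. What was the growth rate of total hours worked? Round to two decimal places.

Labor's share = 1 − 0.32 = 0.68.
gY = gA + 0.32×6.26 + 0.68×g.
0.68×g = 4.14 − 0.51 − 2.0032 = 1.6268.
g = 1.6268 / 0.68 = 2.3924%.

Total hours worked grew 2.39%.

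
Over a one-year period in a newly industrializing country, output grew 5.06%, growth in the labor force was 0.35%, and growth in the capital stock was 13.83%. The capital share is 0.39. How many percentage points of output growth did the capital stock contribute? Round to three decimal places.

Contribution = share × growth = 0.39 × 13.83 = 5.3937 pp.

5.394 percentage points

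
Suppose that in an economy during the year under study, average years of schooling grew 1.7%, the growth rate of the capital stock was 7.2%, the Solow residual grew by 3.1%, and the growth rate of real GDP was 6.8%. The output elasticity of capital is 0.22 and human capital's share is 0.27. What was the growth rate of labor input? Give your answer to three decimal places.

Labor's share = 1 − 0.22 − 0.27 = 0.51.
gY = gA + 0.22×7.2 + 0.27×1.7 + 0.51×g.
0.51×g = 6.8 − 3.1 − 2.043 = 1.657.
g = 1.657 / 0.51 = 3.24902%.

3.249%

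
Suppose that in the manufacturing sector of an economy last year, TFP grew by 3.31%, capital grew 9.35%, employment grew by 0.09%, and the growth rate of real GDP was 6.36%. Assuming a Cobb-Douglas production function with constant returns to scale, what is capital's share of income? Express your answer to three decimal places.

α = 0.320

gY = gA + α·gK + (1−α)·gL, so gY − gA − gL = α(gK − gL).
6.36 − 3.31 − 0.09 = α × (9.35 − 0.09).
2.96 = 9.26 α, so α = 0.31965.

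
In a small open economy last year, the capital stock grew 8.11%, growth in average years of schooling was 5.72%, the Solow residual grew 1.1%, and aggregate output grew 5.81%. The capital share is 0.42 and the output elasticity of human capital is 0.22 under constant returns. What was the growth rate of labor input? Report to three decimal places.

0.126%

Labor's share = 1 − 0.42 − 0.22 = 0.36.
gY = gA + 0.42×8.11 + 0.22×5.72 + 0.36×g.
0.36×g = 5.81 − 1.1 − 4.6646 = 0.0454.
g = 0.0454 / 0.36 = 0.12611%.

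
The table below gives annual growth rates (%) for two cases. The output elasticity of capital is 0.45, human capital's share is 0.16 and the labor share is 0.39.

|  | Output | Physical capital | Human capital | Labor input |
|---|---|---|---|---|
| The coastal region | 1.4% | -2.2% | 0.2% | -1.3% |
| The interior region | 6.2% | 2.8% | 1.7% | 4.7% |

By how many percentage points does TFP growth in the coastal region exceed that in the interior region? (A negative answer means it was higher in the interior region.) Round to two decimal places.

0.03 percentage points

Labor's share = 1 − 0.45 − 0.16 = 0.39.
The coastal region: TFP = 1.4 + 0.99 − 0.032 + 0.507 = 2.865%.
The interior region: TFP = 6.2 − 1.26 − 0.272 − 1.833 = 2.835%.
Difference = 2.865 − (2.835) = 0.03 pp.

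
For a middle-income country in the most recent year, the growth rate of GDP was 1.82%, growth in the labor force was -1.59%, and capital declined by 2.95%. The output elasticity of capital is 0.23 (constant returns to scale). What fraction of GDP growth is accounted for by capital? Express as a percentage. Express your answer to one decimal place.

-37.3%

Capital contributed 0.23 × (-2.95) = -0.6785 pp.
Share of growth = -0.6785 / 1.82 × 100 = -37.28%.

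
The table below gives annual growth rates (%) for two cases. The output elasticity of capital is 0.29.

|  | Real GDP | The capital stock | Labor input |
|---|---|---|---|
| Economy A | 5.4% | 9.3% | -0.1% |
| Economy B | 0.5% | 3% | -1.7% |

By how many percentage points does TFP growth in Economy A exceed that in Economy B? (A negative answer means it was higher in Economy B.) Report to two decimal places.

1.94 percentage points

Labor's share = 1 − 0.29 = 0.71.
Economy A: TFP = 5.4 − 2.697 + 0.071 = 2.774%.
Economy B: TFP = 0.5 − 0.87 + 1.207 = 0.837%.
Difference = 2.774 − (0.837) = 1.937 pp.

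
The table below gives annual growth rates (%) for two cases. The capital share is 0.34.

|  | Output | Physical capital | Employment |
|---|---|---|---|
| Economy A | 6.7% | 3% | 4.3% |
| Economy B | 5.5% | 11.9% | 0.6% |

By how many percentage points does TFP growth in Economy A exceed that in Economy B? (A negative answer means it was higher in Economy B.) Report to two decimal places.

Labor's share = 1 − 0.34 = 0.66.
Economy A: TFP = 6.7 − 1.02 − 2.838 = 2.842%.
Economy B: TFP = 5.5 − 4.046 − 0.396 = 1.058%.
Difference = 2.842 − (1.058) = 1.784 pp.

1.78 percentage points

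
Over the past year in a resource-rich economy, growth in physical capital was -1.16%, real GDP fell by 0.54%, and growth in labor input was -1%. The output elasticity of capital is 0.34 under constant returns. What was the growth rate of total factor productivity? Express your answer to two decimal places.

Total factor productivity growth was 0.51%.

Labor's share = 1 − 0.34 = 0.66.
Physical capital: 0.34 × (-1.16) = -0.3944 pp.
Labor input: 0.66 × (-1) = -0.66 pp.
TFP growth = -0.54 + 1.0544 = 0.5144%.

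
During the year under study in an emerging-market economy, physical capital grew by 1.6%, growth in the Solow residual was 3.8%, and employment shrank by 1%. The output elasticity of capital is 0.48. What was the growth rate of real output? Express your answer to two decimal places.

4.05%

Labor's share = 1 − 0.48 = 0.52.
Physical capital: 0.48 × 1.6 = 0.768 pp.
Employment: 0.52 × (-1) = -0.52 pp.
Output growth = 3.8 + 0.248 = 4.048%.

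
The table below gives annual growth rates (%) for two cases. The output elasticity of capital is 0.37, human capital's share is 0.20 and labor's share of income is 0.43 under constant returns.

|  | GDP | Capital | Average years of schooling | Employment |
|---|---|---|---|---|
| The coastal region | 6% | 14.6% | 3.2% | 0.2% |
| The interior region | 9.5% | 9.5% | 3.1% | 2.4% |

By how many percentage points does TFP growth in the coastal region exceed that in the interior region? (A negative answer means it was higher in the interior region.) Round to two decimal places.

-4.46 percentage points

Labor's share = 1 − 0.37 − 0.2 = 0.43.
The coastal region: TFP = 6 − 5.402 − 0.64 − 0.086 = -0.128%.
The interior region: TFP = 9.5 − 3.515 − 0.62 − 1.032 = 4.333%.
Difference = -0.128 − (4.333) = -4.461 pp.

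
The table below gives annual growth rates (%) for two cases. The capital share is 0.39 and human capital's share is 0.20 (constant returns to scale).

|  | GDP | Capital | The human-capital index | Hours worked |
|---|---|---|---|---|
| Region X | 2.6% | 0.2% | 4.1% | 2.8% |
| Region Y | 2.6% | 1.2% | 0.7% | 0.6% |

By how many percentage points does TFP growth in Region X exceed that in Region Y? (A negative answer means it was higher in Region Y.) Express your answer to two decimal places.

-1.19 percentage points

Labor's share = 1 − 0.39 − 0.2 = 0.41.
Region X: TFP = 2.6 − 0.078 − 0.82 − 1.148 = 0.554%.
Region Y: TFP = 2.6 − 0.468 − 0.14 − 0.246 = 1.746%.
Difference = 0.554 − (1.746) = -1.192 pp.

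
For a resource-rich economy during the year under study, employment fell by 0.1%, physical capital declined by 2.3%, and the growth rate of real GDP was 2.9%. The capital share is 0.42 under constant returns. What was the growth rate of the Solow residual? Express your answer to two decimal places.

Labor's share = 1 − 0.42 = 0.58.
Physical capital: 0.42 × (-2.3) = -0.966 pp.
Employment: 0.58 × (-0.1) = -0.058 pp.
TFP growth = 2.9 + 1.024 = 3.924%.

3.92%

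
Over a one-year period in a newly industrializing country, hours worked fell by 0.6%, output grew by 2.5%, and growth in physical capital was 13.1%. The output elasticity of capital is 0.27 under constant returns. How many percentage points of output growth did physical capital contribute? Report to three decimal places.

Contribution = share × growth = 0.27 × 13.1 = 3.537 pp.

3.537 pp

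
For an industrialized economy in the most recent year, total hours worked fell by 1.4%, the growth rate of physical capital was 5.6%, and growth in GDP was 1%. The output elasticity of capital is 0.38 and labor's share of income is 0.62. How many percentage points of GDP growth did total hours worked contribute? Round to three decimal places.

Labor's share = 1 − 0.38 = 0.62.
Contribution = share × growth = 0.62 × (-1.4) = -0.868 pp.

-0.868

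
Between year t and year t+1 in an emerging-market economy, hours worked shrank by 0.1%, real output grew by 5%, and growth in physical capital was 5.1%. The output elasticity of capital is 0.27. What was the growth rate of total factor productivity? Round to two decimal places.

3.70%

Labor's share = 1 − 0.27 = 0.73.
Physical capital: 0.27 × 5.1 = 1.377 pp.
Hours worked: 0.73 × (-0.1) = -0.073 pp.
TFP growth = 5 − 1.304 = 3.696%.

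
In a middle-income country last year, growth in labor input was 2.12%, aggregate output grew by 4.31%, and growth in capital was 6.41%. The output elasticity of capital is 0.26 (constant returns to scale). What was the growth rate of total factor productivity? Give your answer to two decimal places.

Labor's share = 1 − 0.26 = 0.74.
Capital: 0.26 × 6.41 = 1.6666 pp.
Labor input: 0.74 × 2.12 = 1.5688 pp.
TFP growth = 4.31 − 3.2354 = 1.0746%.

Total factor productivity growth was 1.07%.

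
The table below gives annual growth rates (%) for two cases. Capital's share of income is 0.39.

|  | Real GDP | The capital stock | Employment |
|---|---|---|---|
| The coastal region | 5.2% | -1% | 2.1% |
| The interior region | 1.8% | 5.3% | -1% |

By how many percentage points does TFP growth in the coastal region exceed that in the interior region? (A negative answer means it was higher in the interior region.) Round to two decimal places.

Labor's share = 1 − 0.39 = 0.61.
The coastal region: TFP = 5.2 + 0.39 − 1.281 = 4.309%.
The interior region: TFP = 1.8 − 2.067 + 0.61 = 0.343%.
Difference = 4.309 − (0.343) = 3.966 pp.

3.97 percentage points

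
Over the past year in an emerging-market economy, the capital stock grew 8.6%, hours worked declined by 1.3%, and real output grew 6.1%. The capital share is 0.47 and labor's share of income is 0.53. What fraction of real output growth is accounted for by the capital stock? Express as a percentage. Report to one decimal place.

66.3%

The capital stock contributed 0.47 × 8.6 = 4.042 pp.
Share of growth = 4.042 / 6.1 × 100 = 66.262%.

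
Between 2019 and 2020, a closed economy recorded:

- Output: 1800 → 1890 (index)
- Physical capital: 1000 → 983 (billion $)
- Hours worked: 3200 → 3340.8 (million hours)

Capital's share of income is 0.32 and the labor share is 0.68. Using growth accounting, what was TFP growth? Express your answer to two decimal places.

Output growth = (1890 − 1800) / 1800 = 5%.
Physical capital growth = (983 − 1000) / 1000 = -1.7%.
Hours worked growth = (3340.8 − 3200) / 3200 = 4.4%.
Labor's share = 1 − 0.32 = 0.68.
Physical capital: 0.32 × (-1.7) = -0.544 pp.
Hours worked: 0.68 × 4.4 = 2.992 pp.
TFP growth = 5 − 2.448 = 2.552%.

2.55%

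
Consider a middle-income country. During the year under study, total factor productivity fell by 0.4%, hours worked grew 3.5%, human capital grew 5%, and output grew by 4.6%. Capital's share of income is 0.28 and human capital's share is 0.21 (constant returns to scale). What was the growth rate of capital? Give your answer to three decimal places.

Labor's share = 1 − 0.28 − 0.21 = 0.51.
gY = gA + 0.21×5 + 0.51×3.5 + 0.28×g.
0.28×g = 4.6 + 0.4 − 2.835 = 2.165.
g = 2.165 / 0.28 = 7.73214%.

7.732%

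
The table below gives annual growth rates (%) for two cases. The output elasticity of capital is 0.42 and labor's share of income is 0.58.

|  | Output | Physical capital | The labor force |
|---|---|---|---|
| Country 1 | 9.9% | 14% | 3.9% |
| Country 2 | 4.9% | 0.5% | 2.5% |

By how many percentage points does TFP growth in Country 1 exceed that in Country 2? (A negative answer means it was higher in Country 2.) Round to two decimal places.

-1.48 percentage points

Labor's share = 1 − 0.42 = 0.58.
Country 1: TFP = 9.9 − 5.88 − 2.262 = 1.758%.
Country 2: TFP = 4.9 − 0.21 − 1.45 = 3.24%.
Difference = 1.758 − (3.24) = -1.482 pp.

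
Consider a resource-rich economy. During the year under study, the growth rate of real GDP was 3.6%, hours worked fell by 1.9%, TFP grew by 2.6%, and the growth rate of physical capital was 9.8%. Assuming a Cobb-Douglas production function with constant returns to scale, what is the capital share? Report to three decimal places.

0.248

gY = gA + α·gK + (1−α)·gL, so gY − gA − gL = α(gK − gL).
3.6 − 2.6 + 1.9 = α × (9.8 − (-1.9)).
2.9 = 11.7 α, so α = 0.24786.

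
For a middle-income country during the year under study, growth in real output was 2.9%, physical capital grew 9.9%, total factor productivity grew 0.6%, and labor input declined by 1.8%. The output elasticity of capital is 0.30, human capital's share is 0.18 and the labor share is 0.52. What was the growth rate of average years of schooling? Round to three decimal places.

Average years of schooling grew 1.478%.

Labor's share = 1 − 0.3 − 0.18 = 0.52.
gY = gA + 0.3×9.9 + 0.52×(-1.8) + 0.18×g.
0.18×g = 2.9 − 0.6 − 2.034 = 0.266.
g = 0.266 / 0.18 = 1.47778%.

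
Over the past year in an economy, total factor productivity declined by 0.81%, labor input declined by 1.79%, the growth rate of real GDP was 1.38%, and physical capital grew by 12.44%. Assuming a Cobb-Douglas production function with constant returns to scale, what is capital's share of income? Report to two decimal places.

0.28

gY = gA + α·gK + (1−α)·gL, so gY − gA − gL = α(gK − gL).
1.38 + 0.81 + 1.79 = α × (12.44 − (-1.79)).
3.98 = 14.23 α, so α = 0.2797.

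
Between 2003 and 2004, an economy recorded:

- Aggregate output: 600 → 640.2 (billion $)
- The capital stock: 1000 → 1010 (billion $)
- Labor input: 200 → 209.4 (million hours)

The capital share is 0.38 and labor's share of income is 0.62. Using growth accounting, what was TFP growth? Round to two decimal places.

TFP growth was 3.41%.

Aggregate output growth = (640.2 − 600) / 600 = 6.7%.
The capital stock growth = (1010 − 1000) / 1000 = 1%.
Labor input growth = (209.4 − 200) / 200 = 4.7%.
Labor's share = 1 − 0.38 = 0.62.
The capital stock: 0.38 × 1 = 0.38 pp.
Labor input: 0.62 × 4.7 = 2.914 pp.
TFP growth = 6.7 − 3.294 = 3.406%.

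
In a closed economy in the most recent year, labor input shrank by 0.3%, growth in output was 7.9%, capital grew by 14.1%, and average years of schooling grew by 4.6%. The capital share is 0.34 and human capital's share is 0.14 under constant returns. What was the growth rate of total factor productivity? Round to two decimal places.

2.62%

Labor's share = 1 − 0.34 − 0.14 = 0.52.
Capital: 0.34 × 14.1 = 4.794 pp.
Average years of schooling: 0.14 × 4.6 = 0.644 pp.
Labor input: 0.52 × (-0.3) = -0.156 pp.
TFP growth = 7.9 − 5.282 = 2.618%.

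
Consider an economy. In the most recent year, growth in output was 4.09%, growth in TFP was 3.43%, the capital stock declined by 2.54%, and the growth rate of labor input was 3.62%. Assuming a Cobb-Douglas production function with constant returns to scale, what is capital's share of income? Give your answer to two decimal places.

gY = gA + α·gK + (1−α)·gL, so gY − gA − gL = α(gK − gL).
4.09 − 3.43 − 3.62 = α × (-2.54 − 3.62).
-2.96 = -6.16 α, so α = 0.4805.

0.48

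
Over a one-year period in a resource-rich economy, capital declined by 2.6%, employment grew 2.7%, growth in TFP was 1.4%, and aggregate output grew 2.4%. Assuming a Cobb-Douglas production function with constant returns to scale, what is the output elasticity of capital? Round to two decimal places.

gY = gA + α·gK + (1−α)·gL, so gY − gA − gL = α(gK − gL).
2.4 − 1.4 − 2.7 = α × (-2.6 − 2.7).
-1.7 = -5.3 α, so α = 0.3208.

The output elasticity of capital is 0.32.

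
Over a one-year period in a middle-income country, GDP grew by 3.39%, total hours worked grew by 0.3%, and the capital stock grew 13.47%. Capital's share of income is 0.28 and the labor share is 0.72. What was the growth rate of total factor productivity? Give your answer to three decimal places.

Labor's share = 1 − 0.28 = 0.72.
The capital stock: 0.28 × 13.47 = 3.7716 pp.
Total hours worked: 0.72 × 0.3 = 0.216 pp.
TFP growth = 3.39 − 3.9876 = -0.5976%.

-0.598%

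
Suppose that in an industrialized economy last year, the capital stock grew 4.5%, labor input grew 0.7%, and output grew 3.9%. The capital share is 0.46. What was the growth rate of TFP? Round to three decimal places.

Labor's share = 1 − 0.46 = 0.54.
The capital stock: 0.46 × 4.5 = 2.07 pp.
Labor input: 0.54 × 0.7 = 0.378 pp.
TFP growth = 3.9 − 2.448 = 1.452%.

1.452%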